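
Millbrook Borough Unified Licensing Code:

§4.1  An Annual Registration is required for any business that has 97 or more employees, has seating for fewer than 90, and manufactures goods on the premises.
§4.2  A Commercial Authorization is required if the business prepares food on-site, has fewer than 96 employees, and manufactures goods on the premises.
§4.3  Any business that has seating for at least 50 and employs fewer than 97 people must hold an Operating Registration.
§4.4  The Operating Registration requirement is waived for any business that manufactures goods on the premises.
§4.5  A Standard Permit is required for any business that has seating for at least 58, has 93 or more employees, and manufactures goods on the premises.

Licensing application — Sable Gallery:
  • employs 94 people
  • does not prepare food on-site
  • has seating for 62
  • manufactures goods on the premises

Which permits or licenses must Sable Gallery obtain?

Standard Permit

§4.1 employees 94 < 97; seating 62 < 90; manufactures goods on the premises → Annual Registration not required.
§4.2 does not prepare food on-site; employees 94 < 96; manufactures goods on the premises → Commercial Authorization not required.
§4.3 seating 62 ≥ 50; employees 94 < 97 → Operating Registration required.
§4.4 manufactures goods on the premises → exempt from Operating Registration.
§4.5 seating 62 ≥ 58; employees 94 ≥ 93; manufactures goods on the premises → Standard Permit required.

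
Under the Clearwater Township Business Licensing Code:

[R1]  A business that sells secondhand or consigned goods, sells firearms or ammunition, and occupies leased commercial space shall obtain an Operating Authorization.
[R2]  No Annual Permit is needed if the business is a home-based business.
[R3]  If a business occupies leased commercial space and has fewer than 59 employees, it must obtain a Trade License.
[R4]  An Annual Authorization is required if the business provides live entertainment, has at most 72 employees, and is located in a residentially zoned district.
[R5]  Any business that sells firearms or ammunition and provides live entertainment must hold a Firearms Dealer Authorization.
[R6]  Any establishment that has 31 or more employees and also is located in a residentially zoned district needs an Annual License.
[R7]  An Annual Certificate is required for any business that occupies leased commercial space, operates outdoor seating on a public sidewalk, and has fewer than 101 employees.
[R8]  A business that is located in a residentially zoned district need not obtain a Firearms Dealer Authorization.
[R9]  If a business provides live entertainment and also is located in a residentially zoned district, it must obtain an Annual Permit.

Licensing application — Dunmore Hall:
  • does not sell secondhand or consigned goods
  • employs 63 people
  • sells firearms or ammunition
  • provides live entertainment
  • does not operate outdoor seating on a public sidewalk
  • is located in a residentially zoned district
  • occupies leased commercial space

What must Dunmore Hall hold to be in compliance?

[R1] does not sell secondhand or consigned goods; sells firearms or ammunition; occupies leased commercial space → Operating Authorization not required.
[R2] occupies leased commercial space (not: is a home-based business) → Annual Permit exemption does not apply.
[R3] occupies leased commercial space; employees 63 ≥ 59 → Trade License not required.
[R4] provides live entertainment; employees 63 ≤ 72; is located in a residentially zoned district → Annual Authorization required.
[R5] sells firearms or ammunition; provides live entertainment → Firearms Dealer Authorization required.
[R6] employees 63 ≥ 31; is located in a residentially zoned district → Annual License required.
[R7] occupies leased commercial space; does not operate outdoor seating on a public sidewalk; employees 63 < 101 → Annual Certificate not required.
[R8] is located in a residentially zoned district → exempt from Firearms Dealer Authorization.
[R9] provides live entertainment; is located in a residentially zoned district → Annual Permit required.

Annual Authorization, Annual License, Annual Permit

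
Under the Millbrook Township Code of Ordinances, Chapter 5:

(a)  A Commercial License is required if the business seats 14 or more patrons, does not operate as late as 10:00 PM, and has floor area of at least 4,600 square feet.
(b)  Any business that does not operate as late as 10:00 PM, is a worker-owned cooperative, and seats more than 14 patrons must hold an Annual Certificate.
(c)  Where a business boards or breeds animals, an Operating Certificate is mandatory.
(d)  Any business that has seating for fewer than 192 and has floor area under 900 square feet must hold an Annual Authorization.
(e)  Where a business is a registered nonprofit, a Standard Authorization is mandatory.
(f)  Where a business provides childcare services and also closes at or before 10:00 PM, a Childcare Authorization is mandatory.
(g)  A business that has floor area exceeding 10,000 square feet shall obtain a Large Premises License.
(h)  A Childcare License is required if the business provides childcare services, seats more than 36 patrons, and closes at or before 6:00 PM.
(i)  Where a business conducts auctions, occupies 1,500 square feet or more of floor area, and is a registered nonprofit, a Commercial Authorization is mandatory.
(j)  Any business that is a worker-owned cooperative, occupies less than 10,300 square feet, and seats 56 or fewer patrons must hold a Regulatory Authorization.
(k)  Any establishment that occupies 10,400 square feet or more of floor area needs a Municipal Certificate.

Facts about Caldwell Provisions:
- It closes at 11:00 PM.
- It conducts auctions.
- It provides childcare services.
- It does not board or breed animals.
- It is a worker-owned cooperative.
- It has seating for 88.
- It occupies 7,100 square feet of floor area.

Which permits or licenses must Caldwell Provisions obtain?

None

(a) seating 88 ≥ 14; closes 11:00 PM, after 10:00 PM; floor area 7,100 square feet ≥ 4,600 square feet → Commercial License not required.
(b) closes 11:00 PM, after 10:00 PM; is a worker-owned cooperative; seating 88 > 14 → Annual Certificate not required.
(c) does not board or breed animals → Operating Certificate not required.
(d) seating 88 < 192; floor area 7,100 square feet ≥ 900 square feet → Annual Authorization not required.
(e) is a worker-owned cooperative (not: is a registered nonprofit) → Standard Authorization not required.
(f) provides childcare services; closes 11:00 PM, after 10:00 PM → Childcare Authorization not required.
(g) floor area 7,100 square feet ≤ 10,000 square feet → Large Premises License not required.
(h) provides childcare services; seating 88 > 36; closes 11:00 PM, after 6:00 PM → Childcare License not required.
(i) conducts auctions; floor area 7,100 square feet ≥ 1,500 square feet; is a worker-owned cooperative (not: is a registered nonprofit) → Commercial Authorization not required.
(j) is a worker-owned cooperative; floor area 7,100 square feet < 10,300 square feet; seating 88 > 56 → Regulatory Authorization not required.
(k) floor area 7,100 square feet < 10,400 square feet → Municipal Certificate not required.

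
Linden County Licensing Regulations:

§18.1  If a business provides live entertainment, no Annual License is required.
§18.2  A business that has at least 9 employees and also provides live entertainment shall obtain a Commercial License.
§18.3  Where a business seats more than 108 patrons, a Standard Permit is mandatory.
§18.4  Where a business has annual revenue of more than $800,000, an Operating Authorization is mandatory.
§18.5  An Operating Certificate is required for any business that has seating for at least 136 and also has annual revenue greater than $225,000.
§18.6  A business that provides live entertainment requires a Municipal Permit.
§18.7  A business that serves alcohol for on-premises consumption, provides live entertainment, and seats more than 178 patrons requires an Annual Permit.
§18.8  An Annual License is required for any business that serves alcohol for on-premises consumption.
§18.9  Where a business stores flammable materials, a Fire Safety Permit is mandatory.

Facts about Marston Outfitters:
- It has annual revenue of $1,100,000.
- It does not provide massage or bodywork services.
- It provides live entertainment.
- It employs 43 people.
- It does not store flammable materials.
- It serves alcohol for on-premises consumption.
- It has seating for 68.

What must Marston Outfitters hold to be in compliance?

§18.1 provides live entertainment → exempt from Annual License.
§18.2 employees 43 ≥ 9; provides live entertainment → Commercial License required.
§18.3 seating 68 ≤ 108 → Standard Permit not required.
§18.4 revenue $1,100,000 > $800,000 → Operating Authorization required.
§18.5 seating 68 < 136; revenue $1,100,000 > $225,000 → Operating Certificate not required.
§18.6 provides live entertainment → Municipal Permit required.
§18.7 serves alcohol for on-premises consumption; provides live entertainment; seating 68 ≤ 178 → Annual Permit not required.
§18.8 serves alcohol for on-premises consumption → Annual License required.
§18.9 does not store flammable materials → Fire Safety Permit not required.

Commercial License, Municipal Permit, Operating Authorization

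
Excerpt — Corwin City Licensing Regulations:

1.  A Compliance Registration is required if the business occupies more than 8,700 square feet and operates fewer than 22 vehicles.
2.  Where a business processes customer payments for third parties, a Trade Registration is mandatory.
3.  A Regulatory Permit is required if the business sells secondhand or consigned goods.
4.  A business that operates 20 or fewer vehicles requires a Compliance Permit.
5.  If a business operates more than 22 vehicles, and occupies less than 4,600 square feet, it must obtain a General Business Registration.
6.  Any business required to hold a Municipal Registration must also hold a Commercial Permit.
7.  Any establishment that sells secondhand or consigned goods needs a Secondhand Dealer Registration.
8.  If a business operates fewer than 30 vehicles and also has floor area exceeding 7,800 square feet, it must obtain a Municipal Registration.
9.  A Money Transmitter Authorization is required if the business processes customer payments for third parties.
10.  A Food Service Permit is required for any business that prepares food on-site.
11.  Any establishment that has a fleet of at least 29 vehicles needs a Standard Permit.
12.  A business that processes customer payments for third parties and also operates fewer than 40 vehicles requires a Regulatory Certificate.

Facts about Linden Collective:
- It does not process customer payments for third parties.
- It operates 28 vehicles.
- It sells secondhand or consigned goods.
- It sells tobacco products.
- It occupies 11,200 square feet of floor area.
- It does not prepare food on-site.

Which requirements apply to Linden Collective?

Commercial Permit, Municipal Registration, Regulatory Permit, Secondhand Dealer Registration

1. floor area 11,200 square feet > 8,700 square feet; vehicles 28 ≥ 22 → Compliance Registration not required.
2. does not process customer payments for third parties → Trade Registration not required.
3. sells secondhand or consigned goods → Regulatory Permit required.
4. vehicles 28 > 20 → Compliance Permit not required.
5. vehicles 28 > 22; floor area 11,200 square feet ≥ 4,600 square feet → General Business Registration not required.
6. Municipal Registration is required → Commercial Permit also required.
7. sells secondhand or consigned goods → Secondhand Dealer Registration required.
8. vehicles 28 < 30; floor area 11,200 square feet > 7,800 square feet → Municipal Registration required.
9. does not process customer payments for third parties → Money Transmitter Authorization not required.
10. does not prepare food on-site → Food Service Permit not required.
11. vehicles 28 < 29 → Standard Permit not required.
12. does not process customer payments for third parties; vehicles 28 < 40 → Regulatory Certificate not required.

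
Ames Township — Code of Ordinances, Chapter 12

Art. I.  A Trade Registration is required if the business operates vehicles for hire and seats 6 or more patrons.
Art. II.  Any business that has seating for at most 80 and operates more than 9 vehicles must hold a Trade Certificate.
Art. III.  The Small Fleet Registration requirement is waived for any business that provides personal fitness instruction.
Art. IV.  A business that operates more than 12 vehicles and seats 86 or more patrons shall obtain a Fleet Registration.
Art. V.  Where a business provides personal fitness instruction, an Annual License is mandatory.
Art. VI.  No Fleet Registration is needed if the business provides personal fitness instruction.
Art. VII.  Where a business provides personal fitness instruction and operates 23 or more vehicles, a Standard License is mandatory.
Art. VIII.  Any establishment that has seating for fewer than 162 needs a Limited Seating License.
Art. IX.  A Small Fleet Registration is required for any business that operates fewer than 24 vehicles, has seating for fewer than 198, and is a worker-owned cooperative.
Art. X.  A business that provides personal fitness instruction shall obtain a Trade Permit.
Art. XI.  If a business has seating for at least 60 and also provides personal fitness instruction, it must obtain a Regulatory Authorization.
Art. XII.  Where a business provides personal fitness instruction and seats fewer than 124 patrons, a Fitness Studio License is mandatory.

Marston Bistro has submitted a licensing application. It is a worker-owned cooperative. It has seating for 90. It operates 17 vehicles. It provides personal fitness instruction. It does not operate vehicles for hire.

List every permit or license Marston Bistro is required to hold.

Annual License, Fitness Studio License, Limited Seating License, Regulatory Authorization, Trade Permit

Art. I. does not operate vehicles for hire; seating 90 ≥ 6 → Trade Registration not required.
Art. II. seating 90 > 80; vehicles 17 > 9 → Trade Certificate not required.
Art. III. provides personal fitness instruction → exempt from Small Fleet Registration.
Art. IV. vehicles 17 > 12; seating 90 ≥ 86 → Fleet Registration required.
Art. V. provides personal fitness instruction → Annual License required.
Art. VI. provides personal fitness instruction → exempt from Fleet Registration.
Art. VII. provides personal fitness instruction; vehicles 17 < 23 → Standard License not required.
Art. VIII. seating 90 < 162 → Limited Seating License required.
Art. IX. vehicles 17 < 24; seating 90 < 198; is a worker-owned cooperative → Small Fleet Registration required.
Art. X. provides personal fitness instruction → Trade Permit required.
Art. XI. seating 90 ≥ 60; provides personal fitness instruction → Regulatory Authorization required.
Art. XII. provides personal fitness instruction; seating 90 < 124 → Fitness Studio License required.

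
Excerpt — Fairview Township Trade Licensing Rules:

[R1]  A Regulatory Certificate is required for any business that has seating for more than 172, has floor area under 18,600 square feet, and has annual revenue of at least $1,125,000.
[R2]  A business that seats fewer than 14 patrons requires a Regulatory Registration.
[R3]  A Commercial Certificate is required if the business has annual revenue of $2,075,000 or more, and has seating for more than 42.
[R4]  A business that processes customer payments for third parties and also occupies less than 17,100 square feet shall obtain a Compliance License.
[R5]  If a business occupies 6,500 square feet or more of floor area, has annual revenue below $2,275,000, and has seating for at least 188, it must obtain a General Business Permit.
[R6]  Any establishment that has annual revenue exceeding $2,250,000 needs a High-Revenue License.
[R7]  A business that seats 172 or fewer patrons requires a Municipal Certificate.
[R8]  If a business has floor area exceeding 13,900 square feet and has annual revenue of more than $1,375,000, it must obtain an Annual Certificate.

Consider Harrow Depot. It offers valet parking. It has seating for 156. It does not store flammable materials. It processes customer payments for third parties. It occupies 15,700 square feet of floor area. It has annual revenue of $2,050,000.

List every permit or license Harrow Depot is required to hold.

Annual Certificate, Compliance License, Municipal Certificate

[R1] seating 156 ≤ 172; floor area 15,700 square feet < 18,600 square feet; revenue $2,050,000 ≥ $1,125,000 → Regulatory Certificate not required.
[R2] seating 156 ≥ 14 → Regulatory Registration not required.
[R3] revenue $2,050,000 < $2,075,000; seating 156 > 42 → Commercial Certificate not required.
[R4] processes customer payments for third parties; floor area 15,700 square feet < 17,100 square feet → Compliance License required.
[R5] floor area 15,700 square feet ≥ 6,500 square feet; revenue $2,050,000 < $2,275,000; seating 156 < 188 → General Business Permit not required.
[R6] revenue $2,050,000 ≤ $2,250,000 → High-Revenue License not required.
[R7] seating 156 ≤ 172 → Municipal Certificate required.
[R8] floor area 15,700 square feet > 13,900 square feet; revenue $2,050,000 > $1,375,000 → Annual Certificate required.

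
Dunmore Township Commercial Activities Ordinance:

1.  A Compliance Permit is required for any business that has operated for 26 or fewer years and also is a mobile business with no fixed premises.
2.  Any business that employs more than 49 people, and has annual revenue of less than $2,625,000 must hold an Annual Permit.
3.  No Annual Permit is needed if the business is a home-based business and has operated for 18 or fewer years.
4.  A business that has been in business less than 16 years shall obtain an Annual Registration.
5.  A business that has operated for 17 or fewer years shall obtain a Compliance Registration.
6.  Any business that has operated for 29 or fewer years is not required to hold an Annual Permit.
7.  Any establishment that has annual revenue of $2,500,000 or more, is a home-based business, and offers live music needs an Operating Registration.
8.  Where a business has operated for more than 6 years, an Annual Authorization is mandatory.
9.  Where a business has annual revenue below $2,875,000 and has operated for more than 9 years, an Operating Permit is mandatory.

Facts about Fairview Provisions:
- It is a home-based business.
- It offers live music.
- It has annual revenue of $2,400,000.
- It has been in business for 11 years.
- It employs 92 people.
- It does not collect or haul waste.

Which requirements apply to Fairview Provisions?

Annual Authorization, Annual Registration, Compliance Registration, Operating Permit

1. years in business 11 ≤ 26; is a home-based business (not: is a mobile business with no fixed premises) → Compliance Permit not required.
2. employees 92 > 49; revenue $2,400,000 < $2,625,000 → Annual Permit required.
3. is a home-based business; years in business 11 ≤ 18 → exempt from Annual Permit.
4. years in business 11 < 16 → Annual Registration required.
5. years in business 11 ≤ 17 → Compliance Registration required.
6. years in business 11 ≤ 29 → exempt from Annual Permit.
7. revenue $2,400,000 < $2,500,000; is a home-based business; offers live music → Operating Registration not required.
8. years in business 11 > 6 → Annual Authorization required.
9. revenue $2,400,000 < $2,875,000; years in business 11 > 9 → Operating Permit required.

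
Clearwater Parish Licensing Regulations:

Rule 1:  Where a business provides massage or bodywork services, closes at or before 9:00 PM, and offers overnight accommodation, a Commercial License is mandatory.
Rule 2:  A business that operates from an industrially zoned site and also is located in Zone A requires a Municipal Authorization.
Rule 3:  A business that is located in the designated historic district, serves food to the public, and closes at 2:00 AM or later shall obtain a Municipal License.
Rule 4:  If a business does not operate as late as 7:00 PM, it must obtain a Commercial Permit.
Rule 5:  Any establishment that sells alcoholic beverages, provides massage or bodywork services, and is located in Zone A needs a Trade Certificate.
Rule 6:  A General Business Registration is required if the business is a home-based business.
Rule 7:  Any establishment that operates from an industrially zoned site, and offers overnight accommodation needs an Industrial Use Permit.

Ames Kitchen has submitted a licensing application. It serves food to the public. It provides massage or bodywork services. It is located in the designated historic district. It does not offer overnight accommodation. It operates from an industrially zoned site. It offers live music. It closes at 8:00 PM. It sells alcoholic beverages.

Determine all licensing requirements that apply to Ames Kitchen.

Rule 1: provides massage or bodywork services; closes 8:00 PM, at/before 9:00 PM; does not offer overnight accommodation → Commercial License not required.
Rule 2: operates from an industrially zoned site; is located in the designated historic district (not: is located in Zone A) → Municipal Authorization not required.
Rule 3: is located in the designated historic district; serves food to the public; closes 8:00 PM, at/before 2:00 AM → Municipal License not required.
Rule 4: closes 8:00 PM, after 7:00 PM → Commercial Permit not required.
Rule 5: sells alcoholic beverages; provides massage or bodywork services; is located in the designated historic district (not: is located in Zone A) → Trade Certificate not required.
Rule 6: operates from an industrially zoned site (not: is a home-based business) → General Business Registration not required.
Rule 7: operates from an industrially zoned site; does not offer overnight accommodation → Industrial Use Permit not required.

None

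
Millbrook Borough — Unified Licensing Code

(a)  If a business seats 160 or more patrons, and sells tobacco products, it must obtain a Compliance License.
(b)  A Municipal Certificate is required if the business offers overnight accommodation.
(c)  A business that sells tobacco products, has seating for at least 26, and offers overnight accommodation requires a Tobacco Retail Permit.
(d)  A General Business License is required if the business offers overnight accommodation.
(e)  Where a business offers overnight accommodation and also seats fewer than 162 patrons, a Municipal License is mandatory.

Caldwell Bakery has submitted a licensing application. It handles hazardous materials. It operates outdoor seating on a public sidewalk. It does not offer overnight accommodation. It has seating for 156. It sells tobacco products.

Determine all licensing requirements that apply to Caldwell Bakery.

None

(a) seating 156 < 160; sells tobacco products → Compliance License not required.
(b) does not offer overnight accommodation → Municipal Certificate not required.
(c) sells tobacco products; seating 156 ≥ 26; does not offer overnight accommodation → Tobacco Retail Permit not required.
(d) does not offer overnight accommodation → General Business License not required.
(e) does not offer overnight accommodation; seating 156 < 162 → Municipal License not required.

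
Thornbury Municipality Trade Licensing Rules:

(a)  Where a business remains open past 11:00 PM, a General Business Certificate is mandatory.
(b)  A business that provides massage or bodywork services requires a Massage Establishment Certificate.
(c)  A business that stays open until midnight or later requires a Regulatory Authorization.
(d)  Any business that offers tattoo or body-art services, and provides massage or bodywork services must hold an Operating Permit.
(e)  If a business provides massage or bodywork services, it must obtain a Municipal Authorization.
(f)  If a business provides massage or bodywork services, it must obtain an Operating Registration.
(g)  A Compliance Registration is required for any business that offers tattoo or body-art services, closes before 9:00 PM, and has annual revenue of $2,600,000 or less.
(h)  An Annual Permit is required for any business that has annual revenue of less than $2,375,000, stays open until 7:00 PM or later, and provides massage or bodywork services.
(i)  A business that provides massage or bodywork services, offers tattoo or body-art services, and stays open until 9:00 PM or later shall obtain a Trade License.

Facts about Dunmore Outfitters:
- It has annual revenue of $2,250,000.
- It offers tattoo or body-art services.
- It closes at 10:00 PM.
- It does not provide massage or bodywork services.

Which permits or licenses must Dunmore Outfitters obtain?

(a) closes 10:00 PM, at/before 11:00 PM → General Business Certificate not required.
(b) does not provide massage or bodywork services → Massage Establishment Certificate not required.
(c) closes 10:00 PM, at/before midnight → Regulatory Authorization not required.
(d) offers tattoo or body-art services; does not provide massage or bodywork services → Operating Permit not required.
(e) does not provide massage or bodywork services → Municipal Authorization not required.
(f) does not provide massage or bodywork services → Operating Registration not required.
(g) offers tattoo or body-art services; closes 10:00 PM, after 9:00 PM; revenue $2,250,000 ≤ $2,600,000 → Compliance Registration not required.
(h) revenue $2,250,000 < $2,375,000; closes 10:00 PM, after 7:00 PM; does not provide massage or bodywork services → Annual Permit not required.
(i) does not provide massage or bodywork services; offers tattoo or body-art services; closes 10:00 PM, after 9:00 PM → Trade License not required.

None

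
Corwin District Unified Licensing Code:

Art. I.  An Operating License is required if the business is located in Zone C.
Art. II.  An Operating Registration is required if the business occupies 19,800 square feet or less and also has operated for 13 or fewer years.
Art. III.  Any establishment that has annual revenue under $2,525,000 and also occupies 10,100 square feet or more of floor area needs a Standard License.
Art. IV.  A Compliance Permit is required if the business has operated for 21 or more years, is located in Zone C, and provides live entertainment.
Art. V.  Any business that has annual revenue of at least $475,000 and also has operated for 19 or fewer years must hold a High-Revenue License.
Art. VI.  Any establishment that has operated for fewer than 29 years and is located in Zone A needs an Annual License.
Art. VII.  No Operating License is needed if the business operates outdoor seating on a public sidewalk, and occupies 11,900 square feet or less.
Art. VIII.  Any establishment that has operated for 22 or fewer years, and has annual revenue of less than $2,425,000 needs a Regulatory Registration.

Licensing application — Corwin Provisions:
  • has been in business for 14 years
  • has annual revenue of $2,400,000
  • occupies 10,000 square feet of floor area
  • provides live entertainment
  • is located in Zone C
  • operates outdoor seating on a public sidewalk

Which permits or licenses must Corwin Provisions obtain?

Art. I. is located in Zone C → Operating License required.
Art. II. floor area 10,000 square feet ≤ 19,800 square feet; years in business 14 > 13 → Operating Registration not required.
Art. III. revenue $2,400,000 < $2,525,000; floor area 10,000 square feet < 10,100 square feet → Standard License not required.
Art. IV. years in business 14 < 21; is located in Zone C; provides live entertainment → Compliance Permit not required.
Art. V. revenue $2,400,000 ≥ $475,000; years in business 14 ≤ 19 → High-Revenue License required.
Art. VI. years in business 14 < 29; is located in Zone C (not: is located in Zone A) → Annual License not required.
Art. VII. operates outdoor seating on a public sidewalk; floor area 10,000 square feet ≤ 11,900 square feet → exempt from Operating License.
Art. VIII. years in business 14 ≤ 22; revenue $2,400,000 < $2,425,000 → Regulatory Registration required.

High-Revenue License, Regulatory Registration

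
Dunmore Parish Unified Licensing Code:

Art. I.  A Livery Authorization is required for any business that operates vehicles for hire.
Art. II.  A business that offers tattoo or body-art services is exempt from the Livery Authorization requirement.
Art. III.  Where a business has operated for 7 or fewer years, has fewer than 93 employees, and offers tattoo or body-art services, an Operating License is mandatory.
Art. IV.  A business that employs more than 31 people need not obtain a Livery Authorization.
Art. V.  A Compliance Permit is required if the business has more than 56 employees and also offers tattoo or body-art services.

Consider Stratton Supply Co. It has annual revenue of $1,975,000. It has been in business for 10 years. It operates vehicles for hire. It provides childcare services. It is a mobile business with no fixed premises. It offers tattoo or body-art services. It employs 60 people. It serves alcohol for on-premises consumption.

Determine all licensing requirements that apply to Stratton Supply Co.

Art. I. operates vehicles for hire → Livery Authorization required.
Art. II. offers tattoo or body-art services → exempt from Livery Authorization.
Art. III. years in business 10 > 7; employees 60 < 93; offers tattoo or body-art services → Operating License not required.
Art. IV. employees 60 > 31 → exempt from Livery Authorization.
Art. V. employees 60 > 56; offers tattoo or body-art services → Compliance Permit required.

Compliance Permit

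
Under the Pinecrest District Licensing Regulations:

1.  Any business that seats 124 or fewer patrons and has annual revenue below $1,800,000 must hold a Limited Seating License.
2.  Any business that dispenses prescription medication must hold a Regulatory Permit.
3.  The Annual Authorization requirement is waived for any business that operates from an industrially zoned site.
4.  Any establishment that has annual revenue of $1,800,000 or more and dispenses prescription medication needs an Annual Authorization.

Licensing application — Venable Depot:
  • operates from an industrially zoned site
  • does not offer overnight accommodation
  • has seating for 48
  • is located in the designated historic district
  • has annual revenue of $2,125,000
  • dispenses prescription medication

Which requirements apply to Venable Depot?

Regulatory Permit

1. seating 48 ≤ 124; revenue $2,125,000 ≥ $1,800,000 → Limited Seating License not required.
2. dispenses prescription medication → Regulatory Permit required.
3. operates from an industrially zoned site → exempt from Annual Authorization.
4. revenue $2,125,000 ≥ $1,800,000; dispenses prescription medication → Annual Authorization required.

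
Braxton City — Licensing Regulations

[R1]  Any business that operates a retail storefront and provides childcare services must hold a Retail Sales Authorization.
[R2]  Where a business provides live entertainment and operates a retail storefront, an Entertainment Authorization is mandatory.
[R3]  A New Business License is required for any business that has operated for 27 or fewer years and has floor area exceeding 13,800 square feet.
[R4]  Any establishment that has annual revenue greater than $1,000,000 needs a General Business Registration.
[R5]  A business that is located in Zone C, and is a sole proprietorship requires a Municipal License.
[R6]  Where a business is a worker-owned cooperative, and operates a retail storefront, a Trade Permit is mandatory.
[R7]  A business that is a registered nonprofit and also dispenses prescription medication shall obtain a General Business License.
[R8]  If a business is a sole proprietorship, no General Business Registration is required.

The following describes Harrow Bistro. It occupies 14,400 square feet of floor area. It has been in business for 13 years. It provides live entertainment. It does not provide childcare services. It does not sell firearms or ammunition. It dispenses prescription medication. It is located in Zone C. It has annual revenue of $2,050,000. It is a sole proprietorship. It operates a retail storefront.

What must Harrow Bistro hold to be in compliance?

Entertainment Authorization, Municipal License, New Business License

[R1] operates a retail storefront; does not provide childcare services → Retail Sales Authorization not required.
[R2] provides live entertainment; operates a retail storefront → Entertainment Authorization required.
[R3] years in business 13 ≤ 27; floor area 14,400 square feet > 13,800 square feet → New Business License required.
[R4] revenue $2,050,000 > $1,000,000 → General Business Registration required.
[R5] is located in Zone C; is a sole proprietorship → Municipal License required.
[R6] is a sole proprietorship (not: is a worker-owned cooperative); operates a retail storefront → Trade Permit not required.
[R7] is a sole proprietorship (not: is a registered nonprofit); dispenses prescription medication → General Business License not required.
[R8] is a sole proprietorship → exempt from General Business Registration.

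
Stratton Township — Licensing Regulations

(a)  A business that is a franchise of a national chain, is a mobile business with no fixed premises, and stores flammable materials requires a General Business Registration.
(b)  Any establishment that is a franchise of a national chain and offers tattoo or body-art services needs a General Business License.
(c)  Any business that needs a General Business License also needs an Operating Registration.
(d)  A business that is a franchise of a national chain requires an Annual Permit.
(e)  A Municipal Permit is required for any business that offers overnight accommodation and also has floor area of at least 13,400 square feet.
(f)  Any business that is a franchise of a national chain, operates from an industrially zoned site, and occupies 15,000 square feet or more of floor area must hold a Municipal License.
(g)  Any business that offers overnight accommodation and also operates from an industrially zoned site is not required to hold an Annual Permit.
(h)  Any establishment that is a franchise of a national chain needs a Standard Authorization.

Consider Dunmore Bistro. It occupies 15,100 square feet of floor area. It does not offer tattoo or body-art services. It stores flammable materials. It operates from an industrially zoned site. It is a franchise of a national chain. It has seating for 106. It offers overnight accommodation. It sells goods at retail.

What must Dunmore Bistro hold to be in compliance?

Municipal License, Municipal Permit, Standard Authorization

(a) is a franchise of a national chain; operates from an industrially zoned site (not: is a mobile business with no fixed premises); stores flammable materials → General Business Registration not required.
(b) is a franchise of a national chain; does not offer tattoo or body-art services → General Business License not required.
(c) General Business License is not required → no effect.
(d) is a franchise of a national chain → Annual Permit required.
(e) offers overnight accommodation; floor area 15,100 square feet ≥ 13,400 square feet → Municipal Permit required.
(f) is a franchise of a national chain; operates from an industrially zoned site; floor area 15,100 square feet ≥ 15,000 square feet → Municipal License required.
(g) offers overnight accommodation; operates from an industrially zoned site → exempt from Annual Permit.
(h) is a franchise of a national chain → Standard Authorization required.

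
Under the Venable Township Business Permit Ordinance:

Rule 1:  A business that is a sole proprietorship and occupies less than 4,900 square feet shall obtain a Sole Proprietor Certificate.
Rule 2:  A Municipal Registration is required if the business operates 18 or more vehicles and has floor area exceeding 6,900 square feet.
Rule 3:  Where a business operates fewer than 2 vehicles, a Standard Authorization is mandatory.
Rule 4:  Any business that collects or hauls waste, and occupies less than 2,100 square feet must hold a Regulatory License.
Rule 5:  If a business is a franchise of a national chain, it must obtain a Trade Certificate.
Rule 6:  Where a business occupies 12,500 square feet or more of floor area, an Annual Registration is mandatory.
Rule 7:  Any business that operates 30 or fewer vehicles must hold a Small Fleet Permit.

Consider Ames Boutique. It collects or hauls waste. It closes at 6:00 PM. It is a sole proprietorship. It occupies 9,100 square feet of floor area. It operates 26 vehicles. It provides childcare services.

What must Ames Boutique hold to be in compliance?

Municipal Registration, Small Fleet Permit

Rule 1: is a sole proprietorship; floor area 9,100 square feet ≥ 4,900 square feet → Sole Proprietor Certificate not required.
Rule 2: vehicles 26 ≥ 18; floor area 9,100 square feet > 6,900 square feet → Municipal Registration required.
Rule 3: vehicles 26 ≥ 2 → Standard Authorization not required.
Rule 4: collects or hauls waste; floor area 9,100 square feet ≥ 2,100 square feet → Regulatory License not required.
Rule 5: is a sole proprietorship (not: is a franchise of a national chain) → Trade Certificate not required.
Rule 6: floor area 9,100 square feet < 12,500 square feet → Annual Registration not required.
Rule 7: vehicles 26 ≤ 30 → Small Fleet Permit required.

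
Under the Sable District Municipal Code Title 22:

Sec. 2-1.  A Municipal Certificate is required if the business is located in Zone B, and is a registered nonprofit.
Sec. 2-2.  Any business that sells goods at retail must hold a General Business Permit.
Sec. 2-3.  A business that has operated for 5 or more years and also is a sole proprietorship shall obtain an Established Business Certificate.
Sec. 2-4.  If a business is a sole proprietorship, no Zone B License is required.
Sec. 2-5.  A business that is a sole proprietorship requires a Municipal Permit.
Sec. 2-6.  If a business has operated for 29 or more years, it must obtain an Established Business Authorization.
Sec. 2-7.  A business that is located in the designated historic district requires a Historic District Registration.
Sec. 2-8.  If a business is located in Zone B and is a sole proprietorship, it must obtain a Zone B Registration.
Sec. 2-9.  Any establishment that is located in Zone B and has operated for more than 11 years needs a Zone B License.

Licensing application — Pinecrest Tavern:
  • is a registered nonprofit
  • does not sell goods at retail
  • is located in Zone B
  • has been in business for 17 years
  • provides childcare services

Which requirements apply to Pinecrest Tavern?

Sec. 2-1. is located in Zone B; is a registered nonprofit → Municipal Certificate required.
Sec. 2-2. does not sell goods at retail → General Business Permit not required.
Sec. 2-3. years in business 17 ≥ 5; is a registered nonprofit (not: is a sole proprietorship) → Established Business Certificate not required.
Sec. 2-4. is a registered nonprofit (not: is a sole proprietorship) → Zone B License exemption does not apply.
Sec. 2-5. is a registered nonprofit (not: is a sole proprietorship) → Municipal Permit not required.
Sec. 2-6. years in business 17 < 29 → Established Business Authorization not required.
Sec. 2-7. is located in Zone B (not: is located in the designated historic district) → Historic District Registration not required.
Sec. 2-8. is located in Zone B; is a registered nonprofit (not: is a sole proprietorship) → Zone B Registration not required.
Sec. 2-9. is located in Zone B; years in business 17 > 11 → Zone B License required.

Municipal Certificate, Zone B License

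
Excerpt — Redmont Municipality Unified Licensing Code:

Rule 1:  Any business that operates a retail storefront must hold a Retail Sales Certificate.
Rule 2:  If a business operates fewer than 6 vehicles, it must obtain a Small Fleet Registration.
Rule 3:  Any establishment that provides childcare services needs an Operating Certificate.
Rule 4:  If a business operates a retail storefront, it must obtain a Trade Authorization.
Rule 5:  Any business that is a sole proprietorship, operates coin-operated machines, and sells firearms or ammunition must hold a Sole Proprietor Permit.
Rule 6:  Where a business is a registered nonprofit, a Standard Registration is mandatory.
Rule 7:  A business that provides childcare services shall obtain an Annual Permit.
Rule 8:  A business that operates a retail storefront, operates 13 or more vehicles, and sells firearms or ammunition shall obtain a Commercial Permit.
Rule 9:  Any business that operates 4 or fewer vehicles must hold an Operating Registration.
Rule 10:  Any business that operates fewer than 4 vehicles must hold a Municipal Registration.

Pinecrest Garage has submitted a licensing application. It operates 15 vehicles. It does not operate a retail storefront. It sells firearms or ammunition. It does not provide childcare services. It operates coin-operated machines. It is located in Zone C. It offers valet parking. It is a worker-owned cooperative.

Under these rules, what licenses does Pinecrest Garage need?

Rule 1: does not operate a retail storefront → Retail Sales Certificate not required.
Rule 2: vehicles 15 ≥ 6 → Small Fleet Registration not required.
Rule 3: does not provide childcare services → Operating Certificate not required.
Rule 4: does not operate a retail storefront → Trade Authorization not required.
Rule 5: is a worker-owned cooperative (not: is a sole proprietorship); operates coin-operated machines; sells firearms or ammunition → Sole Proprietor Permit not required.
Rule 6: is a worker-owned cooperative (not: is a registered nonprofit) → Standard Registration not required.
Rule 7: does not provide childcare services → Annual Permit not required.
Rule 8: does not operate a retail storefront; vehicles 15 ≥ 13; sells firearms or ammunition → Commercial Permit not required.
Rule 9: vehicles 15 > 4 → Operating Registration not required.
Rule 10: vehicles 15 ≥ 4 → Municipal Registration not required.

None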